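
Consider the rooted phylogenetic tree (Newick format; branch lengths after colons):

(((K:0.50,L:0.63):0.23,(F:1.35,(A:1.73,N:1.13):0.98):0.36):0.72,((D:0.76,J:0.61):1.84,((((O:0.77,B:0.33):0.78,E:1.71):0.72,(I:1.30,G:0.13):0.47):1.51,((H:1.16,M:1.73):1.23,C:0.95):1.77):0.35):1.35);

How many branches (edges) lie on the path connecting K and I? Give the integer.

The MRCA of K and I is the root of the tree.
From K up to that node: 3 branches. From I up to the same node: 5 branches. Total: 3 + 5 = 8.

8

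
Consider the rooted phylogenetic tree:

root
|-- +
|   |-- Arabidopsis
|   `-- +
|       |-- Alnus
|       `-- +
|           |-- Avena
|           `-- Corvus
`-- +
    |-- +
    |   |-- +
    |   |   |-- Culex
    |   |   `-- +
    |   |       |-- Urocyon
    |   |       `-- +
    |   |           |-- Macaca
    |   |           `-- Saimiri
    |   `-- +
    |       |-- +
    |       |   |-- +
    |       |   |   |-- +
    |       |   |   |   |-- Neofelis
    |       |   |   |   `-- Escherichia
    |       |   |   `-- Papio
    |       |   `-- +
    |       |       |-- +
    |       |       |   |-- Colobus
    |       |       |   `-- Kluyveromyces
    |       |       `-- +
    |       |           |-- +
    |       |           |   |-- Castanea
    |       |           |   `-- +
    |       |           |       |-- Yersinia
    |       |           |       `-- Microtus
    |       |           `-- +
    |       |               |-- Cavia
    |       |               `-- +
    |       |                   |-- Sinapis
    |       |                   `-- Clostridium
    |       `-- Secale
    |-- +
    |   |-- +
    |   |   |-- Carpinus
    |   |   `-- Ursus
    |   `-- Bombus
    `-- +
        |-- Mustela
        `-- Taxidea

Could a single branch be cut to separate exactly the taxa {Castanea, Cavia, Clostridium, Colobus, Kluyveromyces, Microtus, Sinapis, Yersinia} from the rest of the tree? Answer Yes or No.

The most recent common ancestor of these taxa subtends ((Colobus,Kluyveromyces),((Castanea,(Yersinia,Microtus)),(Cavia,(Sinapis,Clostridium)))).
That clade has exactly 8 tips — every listed taxon and nothing else — so the group is monophyletic.

Yes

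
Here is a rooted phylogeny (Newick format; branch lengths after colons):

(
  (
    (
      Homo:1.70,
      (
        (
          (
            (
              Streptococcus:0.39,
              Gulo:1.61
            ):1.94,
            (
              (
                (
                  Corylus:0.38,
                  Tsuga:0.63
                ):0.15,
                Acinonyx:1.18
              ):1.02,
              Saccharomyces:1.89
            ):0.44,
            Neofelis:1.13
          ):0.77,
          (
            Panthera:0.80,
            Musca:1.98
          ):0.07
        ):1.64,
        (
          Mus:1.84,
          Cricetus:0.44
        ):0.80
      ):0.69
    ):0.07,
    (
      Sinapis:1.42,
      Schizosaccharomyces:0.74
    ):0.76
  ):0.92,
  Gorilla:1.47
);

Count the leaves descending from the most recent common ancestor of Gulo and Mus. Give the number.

11

The MRCA of Gulo and Mus is the node subtending ((((Streptococcus,Gulo),(((Corylus,Tsuga),Acinonyx),Saccharomyces),Neofelis),(Panthera,Musca)),(Mus,Cricetus)).
That clade contains 11 terminal taxa: Acinonyx, Corylus, Cricetus, Gulo, Mus, Musca, Neofelis, Panthera, Saccharomyces, Streptococcus, Tsuga.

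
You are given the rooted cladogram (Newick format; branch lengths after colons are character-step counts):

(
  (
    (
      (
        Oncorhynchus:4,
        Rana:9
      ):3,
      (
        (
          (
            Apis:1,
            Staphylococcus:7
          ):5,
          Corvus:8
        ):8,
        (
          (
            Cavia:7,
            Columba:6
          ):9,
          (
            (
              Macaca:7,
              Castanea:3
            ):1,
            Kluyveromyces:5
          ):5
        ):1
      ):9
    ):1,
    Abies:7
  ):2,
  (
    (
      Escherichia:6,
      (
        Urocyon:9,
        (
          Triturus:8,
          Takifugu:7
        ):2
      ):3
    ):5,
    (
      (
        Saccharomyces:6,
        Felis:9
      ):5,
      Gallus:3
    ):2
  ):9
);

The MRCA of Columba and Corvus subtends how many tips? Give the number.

8

The MRCA of Columba and Corvus is the node subtending (((Apis,Staphylococcus),Corvus),((Cavia,Columba),((Macaca,Castanea),Kluyveromyces))).
That clade contains 8 terminal taxa: Apis, Castanea, Cavia, Columba, Corvus, Kluyveromyces, Macaca, Staphylococcus.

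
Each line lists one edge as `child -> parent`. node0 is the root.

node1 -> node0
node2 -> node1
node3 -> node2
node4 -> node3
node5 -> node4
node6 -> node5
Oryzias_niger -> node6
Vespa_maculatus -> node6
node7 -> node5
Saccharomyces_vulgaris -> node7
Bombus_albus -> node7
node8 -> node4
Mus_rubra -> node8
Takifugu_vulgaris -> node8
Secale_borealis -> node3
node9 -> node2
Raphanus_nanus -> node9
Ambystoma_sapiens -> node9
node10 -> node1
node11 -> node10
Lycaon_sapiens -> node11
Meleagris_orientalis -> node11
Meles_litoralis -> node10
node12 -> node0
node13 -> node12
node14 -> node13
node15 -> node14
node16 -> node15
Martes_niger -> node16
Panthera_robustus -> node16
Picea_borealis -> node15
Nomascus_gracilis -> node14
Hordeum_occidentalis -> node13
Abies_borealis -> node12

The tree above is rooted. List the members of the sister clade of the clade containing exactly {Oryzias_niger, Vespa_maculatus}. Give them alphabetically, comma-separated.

Bombus_albus, Saccharomyces_vulgaris

The clade containing exactly {Oryzias_niger, Vespa_maculatus} attaches to the tree at the node subtending ((Oryzias_niger,Vespa_maculatus),(Saccharomyces_vulgaris,Bombus_albus)).
The other lineage descending from that same node — the sister group — is (Saccharomyces_vulgaris,Bombus_albus); its 2 tips in alphabetical order are the answer.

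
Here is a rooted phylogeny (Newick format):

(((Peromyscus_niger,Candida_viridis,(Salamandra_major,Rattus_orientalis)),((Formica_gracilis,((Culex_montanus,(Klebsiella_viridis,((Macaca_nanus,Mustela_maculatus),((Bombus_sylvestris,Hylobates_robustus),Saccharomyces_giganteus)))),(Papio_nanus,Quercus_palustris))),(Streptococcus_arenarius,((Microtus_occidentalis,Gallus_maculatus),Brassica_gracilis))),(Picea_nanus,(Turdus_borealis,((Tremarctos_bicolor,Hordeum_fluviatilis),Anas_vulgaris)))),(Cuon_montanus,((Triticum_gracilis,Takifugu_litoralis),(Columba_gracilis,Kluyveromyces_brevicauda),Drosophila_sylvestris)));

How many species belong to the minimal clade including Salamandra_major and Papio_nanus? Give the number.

23

The MRCA of Salamandra_major and Papio_nanus is the node subtending ((Peromyscus_niger,Candida_viridis,(Salamandra_major,Rattus_orientalis)),((Formica_gracilis,((Culex_montanus,(Klebsiella_viridis,((Macaca_nanus,Mustela_maculatus),((Bombus_sylvestris,Hylobates_robustus),Saccharomyces_giganteus)))),(Papio_nanus,Quercus_palustris))),(Streptococcus_arenarius,((Microtus_occidentalis,Gallus_maculatus),Brassica_gracilis))),(Picea_nanus,(Turdus_borealis,((Tremarctos_bicolor,Hordeum_fluviatilis),Anas_vulgaris)))).
That clade contains 23 terminal taxa: Anas_vulgaris, Bombus_sylvestris, Brassica_gracilis, Candida_viridis, Culex_montanus, Formica_gracilis, Gallus_maculatus, Hordeum_fluviatilis, Hylobates_robustus, Klebsiella_viridis, Macaca_nanus, Microtus_occidentalis, Mustela_maculatus, Papio_nanus, Peromyscus_niger, Picea_nanus, Quercus_palustris, Rattus_orientalis, Saccharomyces_giganteus, Salamandra_major, Streptococcus_arenarius, Tremarctos_bicolor, Turdus_borealis.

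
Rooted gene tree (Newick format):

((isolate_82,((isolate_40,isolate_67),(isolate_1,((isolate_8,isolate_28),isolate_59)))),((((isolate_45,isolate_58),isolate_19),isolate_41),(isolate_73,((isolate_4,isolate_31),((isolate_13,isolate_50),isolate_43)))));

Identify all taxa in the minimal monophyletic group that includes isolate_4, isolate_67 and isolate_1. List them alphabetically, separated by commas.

isolate_1, isolate_13, isolate_19, isolate_28, isolate_31, isolate_4, isolate_40, isolate_41, isolate_43, isolate_45, isolate_50, isolate_58, isolate_59, isolate_67, isolate_73, isolate_8, isolate_82

Tracing isolate_4: it sits inside (isolate_4,isolate_31).
Tracing isolate_67: it sits inside (isolate_40,isolate_67).
Tracing isolate_1: it sits inside (isolate_1,((isolate_8,isolate_28),isolate_59)).
The smallest clade enclosing all 3 is the whole tree (their MRCA is the root), so the answer is all 17 tips in alphabetical order.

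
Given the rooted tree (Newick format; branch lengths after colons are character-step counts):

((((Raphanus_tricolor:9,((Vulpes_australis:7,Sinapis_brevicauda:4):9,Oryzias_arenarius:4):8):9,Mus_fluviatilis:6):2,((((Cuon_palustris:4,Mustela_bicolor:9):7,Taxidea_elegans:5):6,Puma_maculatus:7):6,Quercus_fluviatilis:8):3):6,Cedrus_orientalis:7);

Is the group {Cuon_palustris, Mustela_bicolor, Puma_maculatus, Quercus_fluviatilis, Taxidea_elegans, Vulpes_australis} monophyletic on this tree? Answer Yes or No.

No

The MRCA of the listed taxa subtends (((Raphanus_tricolor,((Vulpes_australis,Sinapis_brevicauda),Oryzias_arenarius)),Mus_fluviatilis),((((Cuon_palustris,Mustela_bicolor),Taxidea_elegans),Puma_maculatus),Quercus_fluviatilis)).
That clade also contains Mus_fluviatilis, Oryzias_arenarius, Raphanus_tricolor, Sinapis_brevicauda, which are not in the proposed group, so the group is not monophyletic.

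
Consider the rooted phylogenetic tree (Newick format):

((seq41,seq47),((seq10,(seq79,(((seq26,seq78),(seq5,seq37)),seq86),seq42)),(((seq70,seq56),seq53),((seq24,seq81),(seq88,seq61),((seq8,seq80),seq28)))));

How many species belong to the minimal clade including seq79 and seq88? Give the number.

18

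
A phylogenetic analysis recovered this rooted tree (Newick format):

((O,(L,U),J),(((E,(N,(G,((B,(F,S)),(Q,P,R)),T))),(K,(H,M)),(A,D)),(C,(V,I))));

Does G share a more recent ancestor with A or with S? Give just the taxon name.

S

The MRCA of G and S subtends (G,((B,(F,S)),(Q,P,R)),T) (8 taxa).
The MRCA of G and A subtends ((E,(N,(G,((B,(F,S)),(Q,P,R)),T))),(K,(H,M)),(A,D)) (15 taxa).
The first is nested inside the second, so G shares a more recent common ancestor with S.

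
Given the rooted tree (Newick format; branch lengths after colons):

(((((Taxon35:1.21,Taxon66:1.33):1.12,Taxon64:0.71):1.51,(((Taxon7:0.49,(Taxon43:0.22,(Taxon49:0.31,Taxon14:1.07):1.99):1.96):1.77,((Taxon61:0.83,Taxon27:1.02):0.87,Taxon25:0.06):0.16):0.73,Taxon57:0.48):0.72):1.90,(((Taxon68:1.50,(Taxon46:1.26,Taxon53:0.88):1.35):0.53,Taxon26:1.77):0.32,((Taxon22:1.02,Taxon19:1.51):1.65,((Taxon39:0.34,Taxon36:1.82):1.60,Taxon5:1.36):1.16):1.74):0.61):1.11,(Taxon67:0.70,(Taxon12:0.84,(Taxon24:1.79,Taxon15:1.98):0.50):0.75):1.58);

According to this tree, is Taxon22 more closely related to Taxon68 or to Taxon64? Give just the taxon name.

Taxon68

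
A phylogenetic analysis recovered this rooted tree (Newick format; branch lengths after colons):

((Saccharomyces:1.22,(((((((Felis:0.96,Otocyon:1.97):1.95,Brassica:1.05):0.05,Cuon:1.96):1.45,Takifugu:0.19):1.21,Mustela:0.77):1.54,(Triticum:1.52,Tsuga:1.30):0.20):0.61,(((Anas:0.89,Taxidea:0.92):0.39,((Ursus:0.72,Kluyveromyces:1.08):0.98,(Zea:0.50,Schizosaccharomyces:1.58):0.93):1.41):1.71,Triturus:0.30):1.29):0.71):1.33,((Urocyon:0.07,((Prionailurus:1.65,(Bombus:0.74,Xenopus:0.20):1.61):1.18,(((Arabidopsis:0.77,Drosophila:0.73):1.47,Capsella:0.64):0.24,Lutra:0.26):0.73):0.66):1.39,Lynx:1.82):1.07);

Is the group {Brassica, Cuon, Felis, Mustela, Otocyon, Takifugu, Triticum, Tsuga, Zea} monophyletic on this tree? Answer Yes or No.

The MRCA of the listed taxa subtends (((((((Felis,Otocyon),Brassica),Cuon),Takifugu),Mustela),(Triticum,Tsuga)),(((Anas,Taxidea),((Ursus,Kluyveromyces),(Zea,Schizosaccharomyces))),Triturus)).
That clade also contains Anas, Kluyveromyces, Schizosaccharomyces, Taxidea, Triturus, Ursus, which are not in the proposed group, so the group is not monophyletic.

No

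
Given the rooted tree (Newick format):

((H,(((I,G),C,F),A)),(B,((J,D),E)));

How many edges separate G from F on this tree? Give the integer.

3

The MRCA of G and F is the node subtending ((I,G),C,F).
From G up to that node: 2 branches. From F up to the same node: 1 branch. Total: 2 + 1 = 3.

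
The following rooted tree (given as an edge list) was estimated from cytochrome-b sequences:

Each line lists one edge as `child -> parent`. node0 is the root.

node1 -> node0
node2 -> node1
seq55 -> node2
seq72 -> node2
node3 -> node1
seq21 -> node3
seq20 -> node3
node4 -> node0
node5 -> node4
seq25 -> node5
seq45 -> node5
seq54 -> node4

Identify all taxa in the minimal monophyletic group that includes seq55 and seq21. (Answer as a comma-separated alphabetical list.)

seq20, seq21, seq55, seq72

Tracing seq55: it sits inside (seq55,seq72).
Tracing seq21: it sits inside (seq21,seq20).
The smallest clade enclosing both is ((seq55,seq72),(seq21,seq20)); the answer is its 4 terminal taxa in alphabetical order.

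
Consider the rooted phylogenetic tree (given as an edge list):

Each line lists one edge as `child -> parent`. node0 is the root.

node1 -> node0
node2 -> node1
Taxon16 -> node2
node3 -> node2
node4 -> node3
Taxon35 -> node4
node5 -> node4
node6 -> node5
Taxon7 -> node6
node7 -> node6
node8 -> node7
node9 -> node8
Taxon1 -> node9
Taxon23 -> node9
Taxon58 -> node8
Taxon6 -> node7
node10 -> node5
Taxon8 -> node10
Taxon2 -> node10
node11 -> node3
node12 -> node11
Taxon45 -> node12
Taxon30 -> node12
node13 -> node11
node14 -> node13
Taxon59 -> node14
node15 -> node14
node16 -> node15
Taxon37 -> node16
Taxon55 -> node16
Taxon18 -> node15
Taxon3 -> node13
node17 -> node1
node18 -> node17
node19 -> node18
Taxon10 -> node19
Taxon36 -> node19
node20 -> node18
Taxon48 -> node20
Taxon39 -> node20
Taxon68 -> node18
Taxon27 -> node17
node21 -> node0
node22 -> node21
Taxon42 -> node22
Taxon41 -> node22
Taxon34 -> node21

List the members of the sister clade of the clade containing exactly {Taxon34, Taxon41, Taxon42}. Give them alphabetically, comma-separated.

Taxon1, Taxon10, Taxon16, Taxon18, Taxon2, Taxon23, Taxon27, Taxon3, Taxon30, Taxon35, Taxon36, Taxon37, Taxon39, Taxon45, Taxon48, Taxon55, Taxon58, Taxon59, Taxon6, Taxon68, Taxon7, Taxon8

The clade containing exactly {Taxon34, Taxon41, Taxon42} attaches directly to the root of the tree.
The other lineage descending from that same node — the sister group — is ((Taxon16,((Taxon35,((Taxon7,(((Taxon1,Taxon23),Taxon58),Taxon6)),(Taxon8,Taxon2))),((Taxon45,Taxon30),((Taxon59,((Taxon37,Taxon55),Taxon18)),Taxon3)))),(((Taxon10,Taxon36),(Taxon48,Taxon39),Taxon68),Taxon27)); its 22 tips in alphabetical order are the answer.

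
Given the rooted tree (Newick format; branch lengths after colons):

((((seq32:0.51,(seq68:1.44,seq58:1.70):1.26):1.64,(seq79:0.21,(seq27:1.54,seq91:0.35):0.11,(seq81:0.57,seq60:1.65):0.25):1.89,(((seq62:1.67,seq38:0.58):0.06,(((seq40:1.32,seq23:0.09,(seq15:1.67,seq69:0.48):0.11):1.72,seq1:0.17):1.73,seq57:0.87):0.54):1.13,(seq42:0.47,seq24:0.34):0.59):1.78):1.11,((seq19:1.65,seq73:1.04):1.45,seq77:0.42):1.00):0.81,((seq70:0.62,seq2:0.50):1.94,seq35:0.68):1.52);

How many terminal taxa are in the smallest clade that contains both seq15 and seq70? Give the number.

24

The MRCA of seq15 and seq70 is the root, so the clade is the entire tree.
That clade contains 24 terminal taxa: seq1, seq15, seq19, seq2, seq23, seq24, seq27, seq32, seq35, seq38, seq40, seq42, seq57, seq58, seq60, seq62, seq68, seq69, seq70, seq73, seq77, seq79, seq81, seq91.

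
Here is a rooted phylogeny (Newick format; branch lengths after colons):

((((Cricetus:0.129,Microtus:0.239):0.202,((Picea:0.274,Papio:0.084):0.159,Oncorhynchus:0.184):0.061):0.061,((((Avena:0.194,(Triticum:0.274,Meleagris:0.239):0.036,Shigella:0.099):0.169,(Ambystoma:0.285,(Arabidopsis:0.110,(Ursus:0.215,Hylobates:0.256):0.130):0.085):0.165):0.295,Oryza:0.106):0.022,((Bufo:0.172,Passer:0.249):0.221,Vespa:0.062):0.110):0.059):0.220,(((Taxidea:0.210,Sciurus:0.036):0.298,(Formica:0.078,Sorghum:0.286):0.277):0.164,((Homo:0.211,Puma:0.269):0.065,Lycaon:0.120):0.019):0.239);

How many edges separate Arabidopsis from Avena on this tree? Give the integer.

5

The MRCA of Arabidopsis and Avena is the node subtending ((Avena,(Triticum,Meleagris),Shigella),(Ambystoma,(Arabidopsis,(Ursus,Hylobates)))).
From Arabidopsis up to that node: 3 branches. From Avena up to the same node: 2 branches. Total: 3 + 2 = 5.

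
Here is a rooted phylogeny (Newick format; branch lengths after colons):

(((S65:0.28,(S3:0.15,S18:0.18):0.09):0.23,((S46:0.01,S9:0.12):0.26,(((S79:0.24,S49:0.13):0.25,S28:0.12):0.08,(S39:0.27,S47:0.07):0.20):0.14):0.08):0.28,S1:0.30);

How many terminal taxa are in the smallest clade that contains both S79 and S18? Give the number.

10

The MRCA of S79 and S18 is the node subtending ((S65,(S3,S18)),((S46,S9),(((S79,S49),S28),(S39,S47)))).
That clade contains 10 terminal taxa: S18, S28, S3, S39, S46, S47, S49, S65, S79, S9.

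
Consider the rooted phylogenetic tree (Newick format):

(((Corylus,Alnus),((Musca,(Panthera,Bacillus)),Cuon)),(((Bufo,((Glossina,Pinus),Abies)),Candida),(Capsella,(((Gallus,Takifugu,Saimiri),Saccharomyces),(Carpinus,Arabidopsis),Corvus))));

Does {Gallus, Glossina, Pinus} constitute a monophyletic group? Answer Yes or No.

No

The MRCA of the listed taxa subtends (((Bufo,((Glossina,Pinus),Abies)),Candida),(Capsella,(((Gallus,Takifugu,Saimiri),Saccharomyces),(Carpinus,Arabidopsis),Corvus))).
That clade also contains Abies, Arabidopsis, Bufo, Candida, Capsella, Carpinus, Corvus, Saccharomyces, Saimiri, Takifugu, which are not in the proposed group, so the group is not monophyletic.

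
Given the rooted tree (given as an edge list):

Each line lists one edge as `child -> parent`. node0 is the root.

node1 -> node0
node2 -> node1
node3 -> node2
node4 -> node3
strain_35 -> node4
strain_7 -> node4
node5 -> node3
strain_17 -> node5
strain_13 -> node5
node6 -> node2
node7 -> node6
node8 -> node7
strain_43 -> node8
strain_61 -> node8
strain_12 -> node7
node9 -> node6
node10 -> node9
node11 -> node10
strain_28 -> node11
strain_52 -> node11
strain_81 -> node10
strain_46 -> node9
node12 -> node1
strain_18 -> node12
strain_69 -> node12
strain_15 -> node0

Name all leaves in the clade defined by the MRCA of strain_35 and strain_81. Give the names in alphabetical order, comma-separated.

strain_12, strain_13, strain_17, strain_28, strain_35, strain_43, strain_46, strain_52, strain_61, strain_7, strain_81

Tracing strain_35: it sits inside (strain_35,strain_7).
Tracing strain_81: it sits inside ((strain_28,strain_52),strain_81).
The smallest clade enclosing both is (((strain_35,strain_7),(strain_17,strain_13)),(((strain_43,strain_61),strain_12),(((strain_28,strain_52),strain_81),strain_46))); the answer is its 11 terminal taxa in alphabetical order.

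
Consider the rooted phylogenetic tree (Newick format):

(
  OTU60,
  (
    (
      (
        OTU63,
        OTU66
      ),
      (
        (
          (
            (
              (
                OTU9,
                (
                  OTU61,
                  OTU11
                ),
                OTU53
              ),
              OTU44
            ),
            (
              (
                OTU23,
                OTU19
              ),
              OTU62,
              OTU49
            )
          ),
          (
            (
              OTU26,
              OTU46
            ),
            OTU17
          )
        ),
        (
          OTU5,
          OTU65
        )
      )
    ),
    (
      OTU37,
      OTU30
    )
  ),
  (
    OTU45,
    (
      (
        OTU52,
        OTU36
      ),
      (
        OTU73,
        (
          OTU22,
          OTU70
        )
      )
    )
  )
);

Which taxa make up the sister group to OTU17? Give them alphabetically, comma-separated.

OTU26, OTU46

OTU17 attaches to the tree at the node subtending ((OTU26,OTU46),OTU17).
The other lineage descending from that same node — the sister group — is (OTU26,OTU46); its 2 tips in alphabetical order are the answer.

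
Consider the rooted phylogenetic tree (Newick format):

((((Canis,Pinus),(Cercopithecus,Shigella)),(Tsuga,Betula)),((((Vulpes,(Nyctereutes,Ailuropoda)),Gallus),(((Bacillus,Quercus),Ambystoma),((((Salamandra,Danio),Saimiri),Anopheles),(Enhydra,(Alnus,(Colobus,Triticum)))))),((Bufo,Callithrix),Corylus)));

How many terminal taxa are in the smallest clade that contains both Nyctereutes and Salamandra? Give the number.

15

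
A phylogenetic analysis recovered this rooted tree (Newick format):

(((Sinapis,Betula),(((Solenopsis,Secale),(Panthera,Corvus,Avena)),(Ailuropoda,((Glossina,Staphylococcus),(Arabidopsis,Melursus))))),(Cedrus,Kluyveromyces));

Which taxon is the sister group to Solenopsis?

Solenopsis attaches to the tree at the node subtending (Solenopsis,Secale).
The other lineage descending from that same node — the sister group — is the single tip Secale.

Secale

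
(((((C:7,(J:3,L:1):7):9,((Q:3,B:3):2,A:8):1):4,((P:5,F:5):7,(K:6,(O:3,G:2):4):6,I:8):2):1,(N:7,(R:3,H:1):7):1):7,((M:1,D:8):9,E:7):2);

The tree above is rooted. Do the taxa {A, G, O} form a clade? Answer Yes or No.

The MRCA of the listed taxa subtends (((C,(J,L)),((Q,B),A)),((P,F),(K,(O,G)),I)).
That clade also contains B, C, F, I, J, K, L, P, Q, which are not in the proposed group, so the group is not monophyletic.

No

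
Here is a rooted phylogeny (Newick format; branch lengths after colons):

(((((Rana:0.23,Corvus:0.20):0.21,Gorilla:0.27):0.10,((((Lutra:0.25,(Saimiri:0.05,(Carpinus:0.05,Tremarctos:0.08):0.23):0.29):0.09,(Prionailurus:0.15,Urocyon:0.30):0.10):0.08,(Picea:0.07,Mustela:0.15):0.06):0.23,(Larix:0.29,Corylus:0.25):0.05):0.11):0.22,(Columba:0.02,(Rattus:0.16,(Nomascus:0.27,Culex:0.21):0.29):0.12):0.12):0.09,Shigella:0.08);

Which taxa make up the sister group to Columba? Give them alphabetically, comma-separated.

Culex, Nomascus, Rattus

Columba attaches to the tree at the node subtending (Columba,(Rattus,(Nomascus,Culex))).
The other lineage descending from that same node — the sister group — is (Rattus,(Nomascus,Culex)); its 3 tips in alphabetical order are the answer.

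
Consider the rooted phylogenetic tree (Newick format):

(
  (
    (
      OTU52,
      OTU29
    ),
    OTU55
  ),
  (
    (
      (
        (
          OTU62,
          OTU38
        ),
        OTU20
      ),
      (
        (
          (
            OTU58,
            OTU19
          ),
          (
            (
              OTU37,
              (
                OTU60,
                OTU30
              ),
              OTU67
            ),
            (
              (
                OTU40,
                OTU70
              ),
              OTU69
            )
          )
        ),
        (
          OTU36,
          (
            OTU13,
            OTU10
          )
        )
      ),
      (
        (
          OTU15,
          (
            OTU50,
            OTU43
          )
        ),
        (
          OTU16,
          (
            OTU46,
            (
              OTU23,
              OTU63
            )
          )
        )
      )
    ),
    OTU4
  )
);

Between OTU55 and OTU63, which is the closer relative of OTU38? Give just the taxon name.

The MRCA of OTU38 and OTU63 subtends (((OTU62,OTU38),OTU20),(((OTU58,OTU19),((OTU37,(OTU60,OTU30),OTU67),((OTU40,OTU70),OTU69))),(OTU36,(OTU13,OTU10))),((OTU15,(OTU50,OTU43)),(OTU16,(OTU46,(OTU23,OTU63))))) (22 taxa).
The MRCA of OTU38 and OTU55 is the root, subtending the entire tree (26 taxa).
The first is nested inside the second, so OTU38 shares a more recent common ancestor with OTU63.

OTU63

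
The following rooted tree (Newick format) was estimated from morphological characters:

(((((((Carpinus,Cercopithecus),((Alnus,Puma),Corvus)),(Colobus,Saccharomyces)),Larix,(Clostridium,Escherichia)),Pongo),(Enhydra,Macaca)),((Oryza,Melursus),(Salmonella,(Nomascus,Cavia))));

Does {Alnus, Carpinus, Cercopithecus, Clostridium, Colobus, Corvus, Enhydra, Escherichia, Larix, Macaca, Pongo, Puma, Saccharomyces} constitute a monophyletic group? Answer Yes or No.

Yes

The most recent common ancestor of these taxa subtends ((((((Carpinus,Cercopithecus),((Alnus,Puma),Corvus)),(Colobus,Saccharomyces)),Larix,(Clostridium,Escherichia)),Pongo),(Enhydra,Macaca)).
That clade has exactly 13 tips — every listed taxon and nothing else — so the group is monophyletic.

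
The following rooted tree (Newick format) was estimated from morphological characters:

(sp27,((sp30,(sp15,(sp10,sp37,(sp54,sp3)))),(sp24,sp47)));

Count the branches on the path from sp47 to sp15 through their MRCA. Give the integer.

5

The MRCA of sp47 and sp15 is the node subtending ((sp30,(sp15,(sp10,sp37,(sp54,sp3)))),(sp24,sp47)).
From sp47 up to that node: 2 branches. From sp15 up to the same node: 3 branches. Total: 2 + 3 = 5.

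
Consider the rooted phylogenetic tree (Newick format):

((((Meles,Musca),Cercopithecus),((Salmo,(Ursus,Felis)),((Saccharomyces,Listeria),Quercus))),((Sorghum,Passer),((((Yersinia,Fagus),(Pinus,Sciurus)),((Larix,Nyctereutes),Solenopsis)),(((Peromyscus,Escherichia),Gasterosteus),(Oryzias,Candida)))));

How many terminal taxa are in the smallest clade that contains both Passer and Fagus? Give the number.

The MRCA of Passer and Fagus is the node subtending ((Sorghum,Passer),((((Yersinia,Fagus),(Pinus,Sciurus)),((Larix,Nyctereutes),Solenopsis)),(((Peromyscus,Escherichia),Gasterosteus),(Oryzias,Candida)))).
That clade contains 14 terminal taxa: Candida, Escherichia, Fagus, Gasterosteus, Larix, Nyctereutes, Oryzias, Passer, Peromyscus, Pinus, Sciurus, Solenopsis, Sorghum, Yersinia.

14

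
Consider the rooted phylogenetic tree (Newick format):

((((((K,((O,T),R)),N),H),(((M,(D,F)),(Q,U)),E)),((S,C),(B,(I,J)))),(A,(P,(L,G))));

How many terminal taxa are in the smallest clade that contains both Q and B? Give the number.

The MRCA of Q and B is the node subtending (((((K,((O,T),R)),N),H),(((M,(D,F)),(Q,U)),E)),((S,C),(B,(I,J)))).
That clade contains 17 terminal taxa: B, C, D, E, F, H, I, J, K, M, N, O, Q, R, S, T, U.

17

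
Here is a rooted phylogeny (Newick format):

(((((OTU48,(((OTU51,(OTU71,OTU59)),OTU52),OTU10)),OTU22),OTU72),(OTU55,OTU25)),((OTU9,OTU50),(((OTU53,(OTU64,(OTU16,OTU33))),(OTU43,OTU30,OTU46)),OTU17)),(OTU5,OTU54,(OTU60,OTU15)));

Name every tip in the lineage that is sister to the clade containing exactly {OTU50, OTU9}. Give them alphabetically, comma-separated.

OTU16, OTU17, OTU30, OTU33, OTU43, OTU46, OTU53, OTU64

The clade containing exactly {OTU50, OTU9} attaches to the tree at the node subtending ((OTU9,OTU50),(((OTU53,(OTU64,(OTU16,OTU33))),(OTU43,OTU30,OTU46)),OTU17)).
The other lineage descending from that same node — the sister group — is (((OTU53,(OTU64,(OTU16,OTU33))),(OTU43,OTU30,OTU46)),OTU17); its 8 tips in alphabetical order are the answer.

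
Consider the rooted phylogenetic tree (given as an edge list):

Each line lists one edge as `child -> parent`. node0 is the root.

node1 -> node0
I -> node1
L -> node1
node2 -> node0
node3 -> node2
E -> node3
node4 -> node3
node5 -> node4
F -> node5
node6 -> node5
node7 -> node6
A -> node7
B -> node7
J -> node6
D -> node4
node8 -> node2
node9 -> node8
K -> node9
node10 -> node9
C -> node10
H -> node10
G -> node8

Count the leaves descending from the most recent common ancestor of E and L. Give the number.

12

The MRCA of E and L is the root, so the clade is the entire tree.
That clade contains 12 terminal taxa: A, B, C, D, E, F, G, H, I, J, K, L.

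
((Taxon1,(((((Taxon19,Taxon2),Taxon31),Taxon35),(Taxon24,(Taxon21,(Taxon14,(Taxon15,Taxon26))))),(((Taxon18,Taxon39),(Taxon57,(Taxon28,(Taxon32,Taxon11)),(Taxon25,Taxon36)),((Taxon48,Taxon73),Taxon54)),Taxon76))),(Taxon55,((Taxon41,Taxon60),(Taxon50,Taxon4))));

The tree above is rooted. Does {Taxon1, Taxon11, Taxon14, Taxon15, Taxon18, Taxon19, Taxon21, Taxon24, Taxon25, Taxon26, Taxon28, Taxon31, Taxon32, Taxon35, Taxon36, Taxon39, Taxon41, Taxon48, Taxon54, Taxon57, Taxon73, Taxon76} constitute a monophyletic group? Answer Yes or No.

The MRCA of the listed taxa is the root, so the smallest clade containing them is the whole tree.
That clade also contains Taxon2, Taxon4, Taxon50, Taxon55, Taxon60, which are not in the proposed group, so the group is not monophyletic.

No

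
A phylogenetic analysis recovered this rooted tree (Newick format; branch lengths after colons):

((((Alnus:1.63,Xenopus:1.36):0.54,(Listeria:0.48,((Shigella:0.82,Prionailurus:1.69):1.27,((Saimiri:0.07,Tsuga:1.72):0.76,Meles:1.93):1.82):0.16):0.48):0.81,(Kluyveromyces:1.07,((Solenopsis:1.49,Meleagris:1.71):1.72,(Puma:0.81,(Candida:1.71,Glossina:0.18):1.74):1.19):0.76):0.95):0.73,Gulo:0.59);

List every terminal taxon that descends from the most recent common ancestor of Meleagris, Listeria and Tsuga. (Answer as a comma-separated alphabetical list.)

Alnus, Candida, Glossina, Kluyveromyces, Listeria, Meleagris, Meles, Prionailurus, Puma, Saimiri, Shigella, Solenopsis, Tsuga, Xenopus

Tracing Meleagris: it sits inside (Solenopsis,Meleagris).
Tracing Listeria: it sits inside (Listeria,((Shigella,Prionailurus),((Saimiri,Tsuga),Meles))).
Tracing Tsuga: it sits inside (Saimiri,Tsuga).
The smallest clade enclosing all 3 is (((Alnus,Xenopus),(Listeria,((Shigella,Prionailurus),((Saimiri,Tsuga),Meles)))),(Kluyveromyces,((Solenopsis,Meleagris),(Puma,(Candida,Glossina))))); the answer is its 14 terminal taxa in alphabetical order.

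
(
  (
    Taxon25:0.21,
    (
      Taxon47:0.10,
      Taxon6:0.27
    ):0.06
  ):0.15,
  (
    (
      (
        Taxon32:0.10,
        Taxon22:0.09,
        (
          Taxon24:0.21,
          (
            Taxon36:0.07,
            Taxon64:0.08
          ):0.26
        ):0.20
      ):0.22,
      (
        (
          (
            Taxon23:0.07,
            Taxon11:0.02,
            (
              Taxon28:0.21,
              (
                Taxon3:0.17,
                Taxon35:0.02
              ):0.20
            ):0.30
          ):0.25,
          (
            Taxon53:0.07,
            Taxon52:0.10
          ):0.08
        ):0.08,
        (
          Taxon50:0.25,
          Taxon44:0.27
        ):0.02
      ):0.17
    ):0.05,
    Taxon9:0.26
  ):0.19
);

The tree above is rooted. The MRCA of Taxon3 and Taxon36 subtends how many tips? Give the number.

The MRCA of Taxon3 and Taxon36 is the node subtending ((Taxon32,Taxon22,(Taxon24,(Taxon36,Taxon64))),(((Taxon23,Taxon11,(Taxon28,(Taxon3,Taxon35))),(Taxon53,Taxon52)),(Taxon50,Taxon44))).
That clade contains 14 terminal taxa: Taxon11, Taxon22, Taxon23, Taxon24, Taxon28, Taxon3, Taxon32, Taxon35, Taxon36, Taxon44, Taxon50, Taxon52, Taxon53, Taxon64.

14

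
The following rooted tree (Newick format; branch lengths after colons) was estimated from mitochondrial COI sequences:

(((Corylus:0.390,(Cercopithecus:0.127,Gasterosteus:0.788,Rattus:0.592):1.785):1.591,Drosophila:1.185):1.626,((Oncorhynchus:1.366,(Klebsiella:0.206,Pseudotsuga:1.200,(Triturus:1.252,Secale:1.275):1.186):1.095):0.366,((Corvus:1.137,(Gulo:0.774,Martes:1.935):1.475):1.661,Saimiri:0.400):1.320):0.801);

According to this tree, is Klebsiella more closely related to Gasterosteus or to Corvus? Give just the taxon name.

The MRCA of Klebsiella and Corvus subtends ((Oncorhynchus,(Klebsiella,Pseudotsuga,(Triturus,Secale))),((Corvus,(Gulo,Martes)),Saimiri)) (9 taxa).
The MRCA of Klebsiella and Gasterosteus is the root, subtending the entire tree (14 taxa).
The first is nested inside the second, so Klebsiella shares a more recent common ancestor with Corvus.

Corvus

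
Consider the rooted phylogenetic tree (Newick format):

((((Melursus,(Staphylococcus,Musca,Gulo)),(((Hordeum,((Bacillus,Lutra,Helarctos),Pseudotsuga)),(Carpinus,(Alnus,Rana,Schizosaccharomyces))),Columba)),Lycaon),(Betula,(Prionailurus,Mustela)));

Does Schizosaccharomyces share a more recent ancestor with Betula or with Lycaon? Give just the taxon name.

Lycaon

The MRCA of Schizosaccharomyces and Lycaon subtends (((Melursus,(Staphylococcus,Musca,Gulo)),(((Hordeum,((Bacillus,Lutra,Helarctos),Pseudotsuga)),(Carpinus,(Alnus,Rana,Schizosaccharomyces))),Columba)),Lycaon) (15 taxa).
The MRCA of Schizosaccharomyces and Betula is the root, subtending the entire tree (18 taxa).
The first is nested inside the second, so Schizosaccharomyces shares a more recent common ancestor with Lycaon.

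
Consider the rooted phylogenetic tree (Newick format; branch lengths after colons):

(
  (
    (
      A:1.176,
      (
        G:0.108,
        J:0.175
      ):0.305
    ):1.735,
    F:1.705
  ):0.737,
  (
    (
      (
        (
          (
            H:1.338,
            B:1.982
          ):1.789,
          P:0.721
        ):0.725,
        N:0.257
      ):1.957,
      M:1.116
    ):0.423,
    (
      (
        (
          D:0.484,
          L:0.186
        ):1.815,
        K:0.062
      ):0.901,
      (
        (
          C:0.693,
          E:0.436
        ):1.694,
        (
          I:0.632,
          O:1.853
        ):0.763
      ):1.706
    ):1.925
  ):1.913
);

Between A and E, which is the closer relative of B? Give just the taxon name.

E

The MRCA of B and E subtends (((((H,B),P),N),M),(((D,L),K),((C,E),(I,O)))) (12 taxa).
The MRCA of B and A is the root, subtending the entire tree (16 taxa).
The first is nested inside the second, so B shares a more recent common ancestor with E.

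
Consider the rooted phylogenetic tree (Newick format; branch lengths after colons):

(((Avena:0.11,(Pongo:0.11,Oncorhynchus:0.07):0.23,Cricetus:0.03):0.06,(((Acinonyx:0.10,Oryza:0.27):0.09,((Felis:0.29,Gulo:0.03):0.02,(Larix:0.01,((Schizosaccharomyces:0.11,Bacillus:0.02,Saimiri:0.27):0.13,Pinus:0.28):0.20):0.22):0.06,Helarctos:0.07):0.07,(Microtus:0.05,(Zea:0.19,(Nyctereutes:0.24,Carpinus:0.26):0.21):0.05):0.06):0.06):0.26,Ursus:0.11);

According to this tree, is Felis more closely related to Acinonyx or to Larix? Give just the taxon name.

Larix

The MRCA of Felis and Larix subtends ((Felis,Gulo),(Larix,((Schizosaccharomyces,Bacillus,Saimiri),Pinus))) (7 taxa).
The MRCA of Felis and Acinonyx subtends ((Acinonyx,Oryza),((Felis,Gulo),(Larix,((Schizosaccharomyces,Bacillus,Saimiri),Pinus))),Helarctos) (10 taxa).
The first is nested inside the second, so Felis shares a more recent common ancestor with Larix.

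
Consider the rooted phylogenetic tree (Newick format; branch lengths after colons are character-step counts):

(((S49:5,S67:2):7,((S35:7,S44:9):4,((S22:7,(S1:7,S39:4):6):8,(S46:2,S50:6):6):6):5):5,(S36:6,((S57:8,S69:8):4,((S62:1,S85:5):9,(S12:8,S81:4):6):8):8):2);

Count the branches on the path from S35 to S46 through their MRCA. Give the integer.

The MRCA of S35 and S46 is the node subtending ((S35,S44),((S22,(S1,S39)),(S46,S50))).
From S35 up to that node: 2 branches. From S46 up to the same node: 3 branches. Total: 2 + 3 = 5.

5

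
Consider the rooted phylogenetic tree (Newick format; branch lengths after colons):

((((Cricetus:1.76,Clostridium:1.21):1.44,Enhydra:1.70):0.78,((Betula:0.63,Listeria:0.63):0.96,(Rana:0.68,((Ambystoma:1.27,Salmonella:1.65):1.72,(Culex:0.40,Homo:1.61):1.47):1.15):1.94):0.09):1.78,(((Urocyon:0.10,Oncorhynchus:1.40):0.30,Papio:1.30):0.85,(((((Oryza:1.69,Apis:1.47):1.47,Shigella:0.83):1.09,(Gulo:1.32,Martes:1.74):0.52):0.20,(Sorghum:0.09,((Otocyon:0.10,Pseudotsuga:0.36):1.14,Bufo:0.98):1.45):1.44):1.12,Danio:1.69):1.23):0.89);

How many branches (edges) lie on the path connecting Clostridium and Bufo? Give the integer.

10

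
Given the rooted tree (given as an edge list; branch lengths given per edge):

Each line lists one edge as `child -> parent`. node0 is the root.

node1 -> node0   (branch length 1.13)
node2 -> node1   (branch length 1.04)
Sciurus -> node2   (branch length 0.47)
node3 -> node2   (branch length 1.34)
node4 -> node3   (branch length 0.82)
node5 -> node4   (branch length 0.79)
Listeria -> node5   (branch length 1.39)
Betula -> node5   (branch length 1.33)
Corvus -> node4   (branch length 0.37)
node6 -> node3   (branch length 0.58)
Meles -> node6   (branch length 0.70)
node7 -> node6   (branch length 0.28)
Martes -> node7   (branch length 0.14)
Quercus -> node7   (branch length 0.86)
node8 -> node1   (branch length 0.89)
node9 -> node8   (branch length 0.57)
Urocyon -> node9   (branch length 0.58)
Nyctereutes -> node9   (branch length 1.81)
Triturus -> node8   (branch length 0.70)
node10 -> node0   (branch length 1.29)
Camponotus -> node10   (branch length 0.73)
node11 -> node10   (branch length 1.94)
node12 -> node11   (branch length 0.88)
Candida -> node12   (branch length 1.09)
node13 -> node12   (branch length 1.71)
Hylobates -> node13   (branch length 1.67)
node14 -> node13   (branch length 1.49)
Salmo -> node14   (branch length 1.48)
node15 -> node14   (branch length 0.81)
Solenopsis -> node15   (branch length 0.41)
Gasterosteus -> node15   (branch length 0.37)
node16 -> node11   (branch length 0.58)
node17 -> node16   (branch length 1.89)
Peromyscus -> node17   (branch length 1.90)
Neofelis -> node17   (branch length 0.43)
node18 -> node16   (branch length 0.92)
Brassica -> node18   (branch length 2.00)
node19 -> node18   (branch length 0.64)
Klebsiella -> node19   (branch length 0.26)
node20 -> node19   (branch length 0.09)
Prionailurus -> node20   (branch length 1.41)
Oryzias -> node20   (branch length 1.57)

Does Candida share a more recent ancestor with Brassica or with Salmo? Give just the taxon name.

Salmo

The MRCA of Candida and Salmo subtends (Candida,(Hylobates,(Salmo,(Solenopsis,Gasterosteus)))) (5 taxa).
The MRCA of Candida and Brassica subtends ((Candida,(Hylobates,(Salmo,(Solenopsis,Gasterosteus)))),((Peromyscus,Neofelis),(Brassica,(Klebsiella,(Prionailurus,Oryzias))))) (11 taxa).
The first is nested inside the second, so Candida shares a more recent common ancestor with Salmo.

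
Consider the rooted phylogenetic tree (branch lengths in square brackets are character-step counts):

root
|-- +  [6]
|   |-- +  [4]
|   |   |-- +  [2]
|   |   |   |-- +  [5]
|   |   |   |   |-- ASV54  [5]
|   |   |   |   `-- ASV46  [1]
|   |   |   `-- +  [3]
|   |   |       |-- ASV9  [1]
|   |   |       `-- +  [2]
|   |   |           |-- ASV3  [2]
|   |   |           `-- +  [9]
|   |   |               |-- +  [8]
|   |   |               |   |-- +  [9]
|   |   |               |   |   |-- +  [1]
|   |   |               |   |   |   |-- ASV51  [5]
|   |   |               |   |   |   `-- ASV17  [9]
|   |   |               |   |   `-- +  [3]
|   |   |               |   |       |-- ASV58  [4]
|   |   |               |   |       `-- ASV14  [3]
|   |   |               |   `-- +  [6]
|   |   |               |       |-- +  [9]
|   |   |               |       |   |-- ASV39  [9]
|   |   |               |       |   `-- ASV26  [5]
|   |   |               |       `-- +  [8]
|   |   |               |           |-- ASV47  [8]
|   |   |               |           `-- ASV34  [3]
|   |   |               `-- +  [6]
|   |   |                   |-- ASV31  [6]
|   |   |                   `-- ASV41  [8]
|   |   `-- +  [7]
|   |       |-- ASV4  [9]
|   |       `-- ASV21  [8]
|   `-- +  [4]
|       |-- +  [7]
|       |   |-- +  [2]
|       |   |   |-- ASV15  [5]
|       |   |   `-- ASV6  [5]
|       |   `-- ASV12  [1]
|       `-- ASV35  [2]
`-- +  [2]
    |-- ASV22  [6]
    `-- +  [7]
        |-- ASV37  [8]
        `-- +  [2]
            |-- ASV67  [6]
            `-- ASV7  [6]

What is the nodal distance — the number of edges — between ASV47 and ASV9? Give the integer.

7

The MRCA of ASV47 and ASV9 is the node subtending (ASV9,(ASV3,((((ASV51,ASV17),(ASV58,ASV14)),((ASV39,ASV26),(ASV47,ASV34))),(ASV31,ASV41)))).
From ASV47 up to that node: 6 branches. From ASV9 up to the same node: 1 branch. Total: 6 + 1 = 7.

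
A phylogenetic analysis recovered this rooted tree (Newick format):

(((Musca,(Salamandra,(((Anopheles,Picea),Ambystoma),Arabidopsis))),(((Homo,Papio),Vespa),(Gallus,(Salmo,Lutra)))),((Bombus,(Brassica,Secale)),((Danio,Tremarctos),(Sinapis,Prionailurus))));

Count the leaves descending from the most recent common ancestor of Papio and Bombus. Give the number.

The MRCA of Papio and Bombus is the root, so the clade is the entire tree.
That clade contains 19 terminal taxa: Ambystoma, Anopheles, Arabidopsis, Bombus, Brassica, Danio, Gallus, Homo, Lutra, Musca, Papio, Picea, Prionailurus, Salamandra, Salmo, Secale, Sinapis, Tremarctos, Vespa.

19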